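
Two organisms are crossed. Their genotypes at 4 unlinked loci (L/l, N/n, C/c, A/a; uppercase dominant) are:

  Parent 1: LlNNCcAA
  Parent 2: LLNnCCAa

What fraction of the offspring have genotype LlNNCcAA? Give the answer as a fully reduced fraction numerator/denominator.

LlNNCcAA gametes: LNCA×4, LNcA×4, lNCA×4, lNcA×4
LLNnCCAa gametes: LNCA×4, LNCa×4, LnCA×4, LnCa×4
LlNNCcAA×LLNnCCAa grid (16·16=256): LLNNCCAA=16 LLNNCCAa=16 LLNNCcAA=16 LLNNCcAa=16 LLNnCCAA=16 LLNnCCAa=16 LLNnCcAA=16 LLNnCcAa=16 LlNNCCAA=16 LlNNCCAa=16 LlNNCcAA=16 LlNNCcAa=16 LlNnCCAA=16 LlNnCCAa=16 LlNnCcAA=16 LlNnCcAa=16
LlNNCcAA hits 16/256; gcd=16; 16÷16/256÷16 = 1/16

P(LlNNCcAA) = 1/16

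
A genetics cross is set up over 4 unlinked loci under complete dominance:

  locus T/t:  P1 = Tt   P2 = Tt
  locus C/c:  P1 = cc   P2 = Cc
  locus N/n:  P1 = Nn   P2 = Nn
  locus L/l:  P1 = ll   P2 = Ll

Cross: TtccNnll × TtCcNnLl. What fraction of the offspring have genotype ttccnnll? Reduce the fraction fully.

P(ttccnnll) = 1/64

TtccNnll gametes: TcNl×4, Tcnl×4, tcNl×4, tcnl×4
TtCcNnLl gametes: TCNL×1, TCNl×1, TCnL×1, TCnl×1, TcNL×1, TcNl×1, TcnL×1, Tcnl×1, tCNL×1, tCNl×1, tCnL×1, tCnl×1, tcNL×1, tcNl×1, tcnL×1, tcnl×1
TtccNnll×TtCcNnLl grid (16·16=256): TTCcNNLl=4 TTCcNNll=4 TTCcNnLl=8 TTCcNnll=8 TTCcnnLl=4 TTCcnnll=4 TTccNNLl=4 TTccNNll=4 TTccNnLl=8 TTccNnll=8 TTccnnLl=4 TTccnnll=4 TtCcNNLl=8 TtCcNNll=8 TtCcNnLl=16 TtCcNnll=16 TtCcnnLl=8 TtCcnnll=8 TtccNNLl=8 TtccNNll=8 TtccNnLl=16 TtccNnll=16 TtccnnLl=8 Ttccnnll=8 ttCcNNLl=4 ttCcNNll=4 ttCcNnLl=8 ttCcNnll=8 ttCcnnLl=4 ttCcnnll=4 ttccNNLl=4 ttccNNll=4 ttccNnLl=8 ttccNnll=8 ttccnnLl=4 ttccnnll=4
ttccnnll hits 4/256; gcd=4; 4÷4/256÷4 = 1/64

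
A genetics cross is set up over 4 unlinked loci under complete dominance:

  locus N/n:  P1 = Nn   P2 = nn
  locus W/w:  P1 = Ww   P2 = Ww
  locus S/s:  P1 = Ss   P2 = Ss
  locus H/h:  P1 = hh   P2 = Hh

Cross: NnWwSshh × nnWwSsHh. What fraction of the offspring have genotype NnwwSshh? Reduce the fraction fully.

P(NnwwSshh) = 1/32

NnWwSshh gametes: NWSh×2, NWsh×2, NwSh×2, Nwsh×2, nWSh×2, nWsh×2, nwSh×2, nwsh×2
nnWwSsHh gametes: nWSH×2, nWSh×2, nWsH×2, nWsh×2, nwSH×2, nwSh×2, nwsH×2, nwsh×2
NnWwSshh×nnWwSsHh grid (16·16=256): NnWWSSHh=4 NnWWSShh=4 NnWWSsHh=8 NnWWSshh=8 NnWWssHh=4 NnWWsshh=4 NnWwSSHh=8 NnWwSShh=8 NnWwSsHh=16 NnWwSshh=16 NnWwssHh=8 NnWwsshh=8 NnwwSSHh=4 NnwwSShh=4 NnwwSsHh=8 NnwwSshh=8 NnwwssHh=4 Nnwwsshh=4 nnWWSSHh=4 nnWWSShh=4 nnWWSsHh=8 nnWWSshh=8 nnWWssHh=4 nnWWsshh=4 nnWwSSHh=8 nnWwSShh=8 nnWwSsHh=16 nnWwSshh=16 nnWwssHh=8 nnWwsshh=8 nnwwSSHh=4 nnwwSShh=4 nnwwSsHh=8 nnwwSshh=8 nnwwssHh=4 nnwwsshh=4
NnwwSshh hits 8/256; gcd=8; 8÷8/256÷8 = 1/32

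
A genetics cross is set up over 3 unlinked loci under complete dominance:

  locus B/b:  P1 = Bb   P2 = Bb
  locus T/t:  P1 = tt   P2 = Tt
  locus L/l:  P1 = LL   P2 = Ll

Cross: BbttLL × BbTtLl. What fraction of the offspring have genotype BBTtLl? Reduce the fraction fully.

BbttLL gametes: BtL×4, btL×4
BbTtLl gametes: BTL×1, BTl×1, BtL×1, Btl×1, bTL×1, bTl×1, btL×1, btl×1
BbttLL×BbTtLl grid (8·8=64): BBTtLL=4 BBTtLl=4 BBttLL=4 BBttLl=4 BbTtLL=8 BbTtLl=8 BbttLL=8 BbttLl=8 bbTtLL=4 bbTtLl=4 bbttLL=4 bbttLl=4
BBTtLl hits 4/64; gcd=4; 4÷4/64÷4 = 1/16

P(BBTtLl) = 1/16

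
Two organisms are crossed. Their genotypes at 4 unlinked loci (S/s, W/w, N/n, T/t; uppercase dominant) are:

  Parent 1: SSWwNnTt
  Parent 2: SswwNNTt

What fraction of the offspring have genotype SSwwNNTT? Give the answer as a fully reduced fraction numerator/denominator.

P(SSwwNNTT) = 1/32

SSWwNnTt gametes: SWNT×2, SWNt×2, SWnT×2, SWnt×2, SwNT×2, SwNt×2, SwnT×2, Swnt×2
SswwNNTt gametes: SwNT×4, SwNt×4, swNT×4, swNt×4
SSWwNnTt×SswwNNTt grid (16·16=256): SSWwNNTT=8 SSWwNNTt=16 SSWwNNtt=8 SSWwNnTT=8 SSWwNnTt=16 SSWwNntt=8 SSwwNNTT=8 SSwwNNTt=16 SSwwNNtt=8 SSwwNnTT=8 SSwwNnTt=16 SSwwNntt=8 SsWwNNTT=8 SsWwNNTt=16 SsWwNNtt=8 SsWwNnTT=8 SsWwNnTt=16 SsWwNntt=8 SswwNNTT=8 SswwNNTt=16 SswwNNtt=8 SswwNnTT=8 SswwNnTt=16 SswwNntt=8
SSwwNNTT hits 8/256; gcd=8; 8÷8/256÷8 = 1/32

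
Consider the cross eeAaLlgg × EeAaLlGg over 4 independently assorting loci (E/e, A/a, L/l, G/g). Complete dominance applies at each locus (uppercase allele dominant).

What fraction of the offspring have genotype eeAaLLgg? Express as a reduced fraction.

eeAaLlgg gametes: eALg×4, eAlg×4, eaLg×4, ealg×4
EeAaLlGg gametes: EALG×1, EALg×1, EAlG×1, EAlg×1, EaLG×1, EaLg×1, EalG×1, Ealg×1, eALG×1, eALg×1, eAlG×1, eAlg×1, eaLG×1, eaLg×1, ealG×1, ealg×1
eeAaLlgg×EeAaLlGg grid (16·16=256): EeAALLGg=4 EeAALLgg=4 EeAALlGg=8 EeAALlgg=8 EeAAllGg=4 EeAAllgg=4 EeAaLLGg=8 EeAaLLgg=8 EeAaLlGg=16 EeAaLlgg=16 EeAallGg=8 EeAallgg=8 EeaaLLGg=4 EeaaLLgg=4 EeaaLlGg=8 EeaaLlgg=8 EeaallGg=4 Eeaallgg=4 eeAALLGg=4 eeAALLgg=4 eeAALlGg=8 eeAALlgg=8 eeAAllGg=4 eeAAllgg=4 eeAaLLGg=8 eeAaLLgg=8 eeAaLlGg=16 eeAaLlgg=16 eeAallGg=8 eeAallgg=8 eeaaLLGg=4 eeaaLLgg=4 eeaaLlGg=8 eeaaLlgg=8 eeaallGg=4 eeaallgg=4
eeAaLLgg hits 8/256; gcd=8; 8÷8/256÷8 = 1/32

P(eeAaLLgg) = 1/32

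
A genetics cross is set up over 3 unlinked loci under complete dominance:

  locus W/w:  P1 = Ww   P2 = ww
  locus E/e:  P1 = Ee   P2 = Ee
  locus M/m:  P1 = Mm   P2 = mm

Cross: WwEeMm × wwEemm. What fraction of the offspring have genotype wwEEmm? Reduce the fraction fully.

P(wwEEmm) = 1/16

WwEeMm gametes: WEM×1, WEm×1, WeM×1, Wem×1, wEM×1, wEm×1, weM×1, wem×1
wwEemm gametes: wEm×4, wem×4
WwEeMm×wwEemm grid (8·8=64): WwEEMm=4 WwEEmm=4 WwEeMm=8 WwEemm=8 WweeMm=4 Wweemm=4 wwEEMm=4 wwEEmm=4 wwEeMm=8 wwEemm=8 wweeMm=4 wweemm=4
wwEEmm hits 4/64; gcd=4; 4÷4/64÷4 = 1/16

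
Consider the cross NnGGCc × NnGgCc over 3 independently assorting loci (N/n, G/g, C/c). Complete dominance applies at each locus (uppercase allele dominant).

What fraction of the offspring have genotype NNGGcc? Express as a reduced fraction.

P(NNGGcc) = 1/32

NnGGCc gametes: NGC×2, NGc×2, nGC×2, nGc×2
NnGgCc gametes: NGC×1, NGc×1, NgC×1, Ngc×1, nGC×1, nGc×1, ngC×1, ngc×1
NnGGCc×NnGgCc grid (8·8=64): NNGGCC=2 NNGGCc=4 NNGGcc=2 NNGgCC=2 NNGgCc=4 NNGgcc=2 NnGGCC=4 NnGGCc=8 NnGGcc=4 NnGgCC=4 NnGgCc=8 NnGgcc=4 nnGGCC=2 nnGGCc=4 nnGGcc=2 nnGgCC=2 nnGgCc=4 nnGgcc=2
NNGGcc hits 2/64; gcd=2; 2÷2/64÷2 = 1/32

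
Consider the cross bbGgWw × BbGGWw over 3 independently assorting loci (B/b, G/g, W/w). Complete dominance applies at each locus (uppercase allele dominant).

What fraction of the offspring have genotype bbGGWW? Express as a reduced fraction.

P(bbGGWW) = 1/16

bbGgWw gametes: bGW×2, bGw×2, bgW×2, bgw×2
BbGGWw gametes: BGW×2, BGw×2, bGW×2, bGw×2
bbGgWw×BbGGWw grid (8·8=64): BbGGWW=4 BbGGWw=8 BbGGww=4 BbGgWW=4 BbGgWw=8 BbGgww=4 bbGGWW=4 bbGGWw=8 bbGGww=4 bbGgWW=4 bbGgWw=8 bbGgww=4
bbGGWW hits 4/64; gcd=4; 4÷4/64÷4 = 1/16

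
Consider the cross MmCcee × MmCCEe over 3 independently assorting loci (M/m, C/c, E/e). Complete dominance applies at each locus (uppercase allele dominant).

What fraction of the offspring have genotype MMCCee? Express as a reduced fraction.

P(MMCCee) = 1/16

MmCcee gametes: MCe×2, Mce×2, mCe×2, mce×2
MmCCEe gametes: MCE×2, MCe×2, mCE×2, mCe×2
MmCcee×MmCCEe grid (8·8=64): MMCCEe=4 MMCCee=4 MMCcEe=4 MMCcee=4 MmCCEe=8 MmCCee=8 MmCcEe=8 MmCcee=8 mmCCEe=4 mmCCee=4 mmCcEe=4 mmCcee=4
MMCCee hits 4/64; gcd=4; 4÷4/64÷4 = 1/16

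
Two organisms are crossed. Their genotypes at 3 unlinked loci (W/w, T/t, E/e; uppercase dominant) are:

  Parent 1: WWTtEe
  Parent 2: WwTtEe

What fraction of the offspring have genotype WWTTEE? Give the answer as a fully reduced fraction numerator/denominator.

P(WWTTEE) = 1/32

WWTtEe gametes: WTE×2, WTe×2, WtE×2, Wte×2
WwTtEe gametes: WTE×1, WTe×1, WtE×1, Wte×1, wTE×1, wTe×1, wtE×1, wte×1
WWTtEe×WwTtEe grid (8·8=64): WWTTEE=2 WWTTEe=4 WWTTee=2 WWTtEE=4 WWTtEe=8 WWTtee=4 WWttEE=2 WWttEe=4 WWttee=2 WwTTEE=2 WwTTEe=4 WwTTee=2 WwTtEE=4 WwTtEe=8 WwTtee=4 WwttEE=2 WwttEe=4 Wwttee=2
WWTTEE hits 2/64; gcd=2; 2÷2/64÷2 = 1/32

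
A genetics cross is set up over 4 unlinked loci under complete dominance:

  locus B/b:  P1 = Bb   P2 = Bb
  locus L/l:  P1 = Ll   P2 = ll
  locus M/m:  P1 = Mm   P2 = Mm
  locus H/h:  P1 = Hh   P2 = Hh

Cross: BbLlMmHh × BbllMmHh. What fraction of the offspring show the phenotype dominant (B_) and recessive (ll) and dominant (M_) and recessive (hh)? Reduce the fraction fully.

P(B_ ll M_ hh) = 9/128

BbLlMmHh gametes: BLMH×1, BLMh×1, BLmH×1, BLmh×1, BlMH×1, BlMh×1, BlmH×1, Blmh×1, bLMH×1, bLMh×1, bLmH×1, bLmh×1, blMH×1, blMh×1, blmH×1, blmh×1
BbllMmHh gametes: BlMH×2, BlMh×2, BlmH×2, Blmh×2, blMH×2, blMh×2, blmH×2, blmh×2
BbLlMmHh×BbllMmHh grid (16·16=256): BBLlMMHH=2 BBLlMMHh=4 BBLlMMhh=2 BBLlMmHH=4 BBLlMmHh=8 BBLlMmhh=4 BBLlmmHH=2 BBLlmmHh=4 BBLlmmhh=2 BBllMMHH=2 BBllMMHh=4 BBllMMhh=2 BBllMmHH=4 BBllMmHh=8 BBllMmhh=4 BBllmmHH=2 BBllmmHh=4 BBllmmhh=2 BbLlMMHH=4 BbLlMMHh=8 BbLlMMhh=4 BbLlMmHH=8 BbLlMmHh=16 BbLlMmhh=8 BbLlmmHH=4 BbLlmmHh=8 BbLlmmhh=4 BbllMMHH=4 BbllMMHh=8 BbllMMhh=4 BbllMmHH=8 BbllMmHh=16 BbllMmhh=8 BbllmmHH=4 BbllmmHh=8 Bbllmmhh=4 bbLlMMHH=2 bbLlMMHh=4 bbLlMMhh=2 bbLlMmHH=4 bbLlMmHh=8 bbLlMmhh=4 bbLlmmHH=2 bbLlmmHh=4 bbLlmmhh=2 bbllMMHH=2 bbllMMHh=4 bbllMMhh=2 bbllMmHH=4 bbllMmHh=8 bbllMmhh=4 bbllmmHH=2 bbllmmHh=4 bbllmmhh=2
B_ ll M_ hh hits 18/256; gcd=2; 18÷2/256÷2 = 9/128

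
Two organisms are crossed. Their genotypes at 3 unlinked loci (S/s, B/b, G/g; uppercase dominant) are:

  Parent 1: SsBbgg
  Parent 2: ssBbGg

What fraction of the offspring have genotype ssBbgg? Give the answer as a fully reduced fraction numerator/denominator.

P(ssBbgg) = 1/8

SsBbgg gametes: SBg×2, Sbg×2, sBg×2, sbg×2
ssBbGg gametes: sBG×2, sBg×2, sbG×2, sbg×2
SsBbgg×ssBbGg grid (8·8=64): SsBBGg=4 SsBBgg=4 SsBbGg=8 SsBbgg=8 SsbbGg=4 Ssbbgg=4 ssBBGg=4 ssBBgg=4 ssBbGg=8 ssBbgg=8 ssbbGg=4 ssbbgg=4
ssBbgg hits 8/64; gcd=8; 8÷8/64÷8 = 1/8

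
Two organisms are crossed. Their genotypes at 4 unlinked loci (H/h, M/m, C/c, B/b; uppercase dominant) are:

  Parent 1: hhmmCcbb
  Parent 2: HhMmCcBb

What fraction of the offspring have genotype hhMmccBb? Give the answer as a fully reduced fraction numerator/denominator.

hhmmCcbb gametes: hmCb×8, hmcb×8
HhMmCcBb gametes: HMCB×1, HMCb×1, HMcB×1, HMcb×1, HmCB×1, HmCb×1, HmcB×1, Hmcb×1, hMCB×1, hMCb×1, hMcB×1, hMcb×1, hmCB×1, hmCb×1, hmcB×1, hmcb×1
hhmmCcbb×HhMmCcBb grid (16·16=256): HhMmCCBb=8 HhMmCCbb=8 HhMmCcBb=16 HhMmCcbb=16 HhMmccBb=8 HhMmccbb=8 HhmmCCBb=8 HhmmCCbb=8 HhmmCcBb=16 HhmmCcbb=16 HhmmccBb=8 Hhmmccbb=8 hhMmCCBb=8 hhMmCCbb=8 hhMmCcBb=16 hhMmCcbb=16 hhMmccBb=8 hhMmccbb=8 hhmmCCBb=8 hhmmCCbb=8 hhmmCcBb=16 hhmmCcbb=16 hhmmccBb=8 hhmmccbb=8
hhMmccBb hits 8/256; gcd=8; 8÷8/256÷8 = 1/32

P(hhMmccBb) = 1/32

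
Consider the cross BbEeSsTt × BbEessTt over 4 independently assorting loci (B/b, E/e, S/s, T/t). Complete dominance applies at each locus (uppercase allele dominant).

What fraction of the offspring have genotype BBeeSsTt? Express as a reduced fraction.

BbEeSsTt gametes: BEST×1, BESt×1, BEsT×1, BEst×1, BeST×1, BeSt×1, BesT×1, Best×1, bEST×1, bESt×1, bEsT×1, bEst×1, beST×1, beSt×1, besT×1, best×1
BbEessTt gametes: BEsT×2, BEst×2, BesT×2, Best×2, bEsT×2, bEst×2, besT×2, best×2
BbEeSsTt×BbEessTt grid (16·16=256): BBEESsTT=2 BBEESsTt=4 BBEESstt=2 BBEEssTT=2 BBEEssTt=4 BBEEsstt=2 BBEeSsTT=4 BBEeSsTt=8 BBEeSstt=4 BBEessTT=4 BBEessTt=8 BBEesstt=4 BBeeSsTT=2 BBeeSsTt=4 BBeeSstt=2 BBeessTT=2 BBeessTt=4 BBeesstt=2 BbEESsTT=4 BbEESsTt=8 BbEESstt=4 BbEEssTT=4 BbEEssTt=8 BbEEsstt=4 BbEeSsTT=8 BbEeSsTt=16 BbEeSstt=8 BbEessTT=8 BbEessTt=16 BbEesstt=8 BbeeSsTT=4 BbeeSsTt=8 BbeeSstt=4 BbeessTT=4 BbeessTt=8 Bbeesstt=4 bbEESsTT=2 bbEESsTt=4 bbEESstt=2 bbEEssTT=2 bbEEssTt=4 bbEEsstt=2 bbEeSsTT=4 bbEeSsTt=8 bbEeSstt=4 bbEessTT=4 bbEessTt=8 bbEesstt=4 bbeeSsTT=2 bbeeSsTt=4 bbeeSstt=2 bbeessTT=2 bbeessTt=4 bbeesstt=2
BBeeSsTt hits 4/256; gcd=4; 4÷4/256÷4 = 1/64

P(BBeeSsTt) = 1/64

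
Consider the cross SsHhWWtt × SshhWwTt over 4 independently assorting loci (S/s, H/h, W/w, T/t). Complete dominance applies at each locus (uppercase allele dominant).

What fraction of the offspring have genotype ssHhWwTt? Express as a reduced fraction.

SsHhWWtt gametes: SHWt×4, ShWt×4, sHWt×4, shWt×4
SshhWwTt gametes: ShWT×2, ShWt×2, ShwT×2, Shwt×2, shWT×2, shWt×2, shwT×2, shwt×2
SsHhWWtt×SshhWwTt grid (16·16=256): SSHhWWTt=8 SSHhWWtt=8 SSHhWwTt=8 SSHhWwtt=8 SShhWWTt=8 SShhWWtt=8 SShhWwTt=8 SShhWwtt=8 SsHhWWTt=16 SsHhWWtt=16 SsHhWwTt=16 SsHhWwtt=16 SshhWWTt=16 SshhWWtt=16 SshhWwTt=16 SshhWwtt=16 ssHhWWTt=8 ssHhWWtt=8 ssHhWwTt=8 ssHhWwtt=8 sshhWWTt=8 sshhWWtt=8 sshhWwTt=8 sshhWwtt=8
ssHhWwTt hits 8/256; gcd=8; 8÷8/256÷8 = 1/32

P(ssHhWwTt) = 1/32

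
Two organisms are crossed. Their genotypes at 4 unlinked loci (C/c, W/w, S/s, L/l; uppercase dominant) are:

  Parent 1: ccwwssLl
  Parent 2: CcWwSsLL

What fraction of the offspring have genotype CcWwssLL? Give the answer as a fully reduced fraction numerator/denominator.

ccwwssLl gametes: cwsL×8, cwsl×8
CcWwSsLL gametes: CWSL×2, CWsL×2, CwSL×2, CwsL×2, cWSL×2, cWsL×2, cwSL×2, cwsL×2
ccwwssLl×CcWwSsLL grid (16·16=256): CcWwSsLL=16 CcWwSsLl=16 CcWwssLL=16 CcWwssLl=16 CcwwSsLL=16 CcwwSsLl=16 CcwwssLL=16 CcwwssLl=16 ccWwSsLL=16 ccWwSsLl=16 ccWwssLL=16 ccWwssLl=16 ccwwSsLL=16 ccwwSsLl=16 ccwwssLL=16 ccwwssLl=16
CcWwssLL hits 16/256; gcd=16; 16÷16/256÷16 = 1/16

P(CcWwssLL) = 1/16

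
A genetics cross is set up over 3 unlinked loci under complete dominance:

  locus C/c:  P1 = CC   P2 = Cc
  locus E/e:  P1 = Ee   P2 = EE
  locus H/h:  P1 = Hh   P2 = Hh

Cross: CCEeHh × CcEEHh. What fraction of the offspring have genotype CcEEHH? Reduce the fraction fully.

CCEeHh gametes: CEH×2, CEh×2, CeH×2, Ceh×2
CcEEHh gametes: CEH×2, CEh×2, cEH×2, cEh×2
CCEeHh×CcEEHh grid (8·8=64): CCEEHH=4 CCEEHh=8 CCEEhh=4 CCEeHH=4 CCEeHh=8 CCEehh=4 CcEEHH=4 CcEEHh=8 CcEEhh=4 CcEeHH=4 CcEeHh=8 CcEehh=4
CcEEHH hits 4/64; gcd=4; 4÷4/64÷4 = 1/16

P(CcEEHH) = 1/16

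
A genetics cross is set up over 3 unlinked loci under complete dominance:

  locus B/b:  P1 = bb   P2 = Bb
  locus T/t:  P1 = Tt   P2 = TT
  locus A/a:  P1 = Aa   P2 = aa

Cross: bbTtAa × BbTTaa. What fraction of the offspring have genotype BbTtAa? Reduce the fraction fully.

bbTtAa gametes: bTA×2, bTa×2, btA×2, bta×2
BbTTaa gametes: BTa×4, bTa×4
bbTtAa×BbTTaa grid (8·8=64): BbTTAa=8 BbTTaa=8 BbTtAa=8 BbTtaa=8 bbTTAa=8 bbTTaa=8 bbTtAa=8 bbTtaa=8
BbTtAa hits 8/64; gcd=8; 8÷8/64÷8 = 1/8

P(BbTtAa) = 1/8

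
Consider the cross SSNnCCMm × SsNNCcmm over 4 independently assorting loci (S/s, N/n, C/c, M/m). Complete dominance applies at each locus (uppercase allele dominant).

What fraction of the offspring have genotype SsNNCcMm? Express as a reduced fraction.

SSNnCCMm gametes: SNCM×4, SNCm×4, SnCM×4, SnCm×4
SsNNCcmm gametes: SNCm×4, SNcm×4, sNCm×4, sNcm×4
SSNnCCMm×SsNNCcmm grid (16·16=256): SSNNCCMm=16 SSNNCCmm=16 SSNNCcMm=16 SSNNCcmm=16 SSNnCCMm=16 SSNnCCmm=16 SSNnCcMm=16 SSNnCcmm=16 SsNNCCMm=16 SsNNCCmm=16 SsNNCcMm=16 SsNNCcmm=16 SsNnCCMm=16 SsNnCCmm=16 SsNnCcMm=16 SsNnCcmm=16
SsNNCcMm hits 16/256; gcd=16; 16÷16/256÷16 = 1/16

P(SsNNCcMm) = 1/16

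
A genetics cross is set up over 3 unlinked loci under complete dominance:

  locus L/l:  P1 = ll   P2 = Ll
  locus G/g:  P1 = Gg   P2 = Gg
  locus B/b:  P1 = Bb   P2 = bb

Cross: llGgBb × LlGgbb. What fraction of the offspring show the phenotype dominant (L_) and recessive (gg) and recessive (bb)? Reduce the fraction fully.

P(L_ gg bb) = 1/16

llGgBb gametes: lGB×2, lGb×2, lgB×2, lgb×2
LlGgbb gametes: LGb×2, Lgb×2, lGb×2, lgb×2
llGgBb×LlGgbb grid (8·8=64): LlGGBb=4 LlGGbb=4 LlGgBb=8 LlGgbb=8 LlggBb=4 Llggbb=4 llGGBb=4 llGGbb=4 llGgBb=8 llGgbb=8 llggBb=4 llggbb=4
L_ gg bb hits 4/64; gcd=4; 4÷4/64÷4 = 1/16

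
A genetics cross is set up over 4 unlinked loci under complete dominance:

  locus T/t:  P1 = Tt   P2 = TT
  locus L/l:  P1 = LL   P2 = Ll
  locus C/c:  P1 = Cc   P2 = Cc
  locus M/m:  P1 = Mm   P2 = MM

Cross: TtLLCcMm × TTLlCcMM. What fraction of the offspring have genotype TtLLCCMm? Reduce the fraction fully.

TtLLCcMm gametes: TLCM×2, TLCm×2, TLcM×2, TLcm×2, tLCM×2, tLCm×2, tLcM×2, tLcm×2
TTLlCcMM gametes: TLCM×4, TLcM×4, TlCM×4, TlcM×4
TtLLCcMm×TTLlCcMM grid (16·16=256): TTLLCCMM=8 TTLLCCMm=8 TTLLCcMM=16 TTLLCcMm=16 TTLLccMM=8 TTLLccMm=8 TTLlCCMM=8 TTLlCCMm=8 TTLlCcMM=16 TTLlCcMm=16 TTLlccMM=8 TTLlccMm=8 TtLLCCMM=8 TtLLCCMm=8 TtLLCcMM=16 TtLLCcMm=16 TtLLccMM=8 TtLLccMm=8 TtLlCCMM=8 TtLlCCMm=8 TtLlCcMM=16 TtLlCcMm=16 TtLlccMM=8 TtLlccMm=8
TtLLCCMm hits 8/256; gcd=8; 8÷8/256÷8 = 1/32

P(TtLLCCMm) = 1/32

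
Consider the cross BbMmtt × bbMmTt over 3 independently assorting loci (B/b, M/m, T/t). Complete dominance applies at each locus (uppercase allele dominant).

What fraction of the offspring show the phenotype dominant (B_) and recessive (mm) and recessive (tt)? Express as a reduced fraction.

P(B_ mm tt) = 1/16

BbMmtt gametes: BMt×2, Bmt×2, bMt×2, bmt×2
bbMmTt gametes: bMT×2, bMt×2, bmT×2, bmt×2
BbMmtt×bbMmTt grid (8·8=64): BbMMTt=4 BbMMtt=4 BbMmTt=8 BbMmtt=8 BbmmTt=4 Bbmmtt=4 bbMMTt=4 bbMMtt=4 bbMmTt=8 bbMmtt=8 bbmmTt=4 bbmmtt=4
B_ mm tt hits 4/64; gcd=4; 4÷4/64÷4 = 1/16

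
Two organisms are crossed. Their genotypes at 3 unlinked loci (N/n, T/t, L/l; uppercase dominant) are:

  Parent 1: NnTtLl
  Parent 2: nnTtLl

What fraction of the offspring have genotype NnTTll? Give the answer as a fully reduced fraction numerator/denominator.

P(NnTTll) = 1/32

NnTtLl gametes: NTL×1, NTl×1, NtL×1, Ntl×1, nTL×1, nTl×1, ntL×1, ntl×1
nnTtLl gametes: nTL×2, nTl×2, ntL×2, ntl×2
NnTtLl×nnTtLl grid (8·8=64): NnTTLL=2 NnTTLl=4 NnTTll=2 NnTtLL=4 NnTtLl=8 NnTtll=4 NnttLL=2 NnttLl=4 Nnttll=2 nnTTLL=2 nnTTLl=4 nnTTll=2 nnTtLL=4 nnTtLl=8 nnTtll=4 nnttLL=2 nnttLl=4 nnttll=2
NnTTll hits 2/64; gcd=2; 2÷2/64÷2 = 1/32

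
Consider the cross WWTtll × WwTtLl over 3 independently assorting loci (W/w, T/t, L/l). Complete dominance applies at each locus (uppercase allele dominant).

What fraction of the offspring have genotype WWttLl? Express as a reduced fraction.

P(WWttLl) = 1/16

WWTtll gametes: WTl×4, Wtl×4
WwTtLl gametes: WTL×1, WTl×1, WtL×1, Wtl×1, wTL×1, wTl×1, wtL×1, wtl×1
WWTtll×WwTtLl grid (8·8=64): WWTTLl=4 WWTTll=4 WWTtLl=8 WWTtll=8 WWttLl=4 WWttll=4 WwTTLl=4 WwTTll=4 WwTtLl=8 WwTtll=8 WwttLl=4 Wwttll=4
WWttLl hits 4/64; gcd=4; 4÷4/64÷4 = 1/16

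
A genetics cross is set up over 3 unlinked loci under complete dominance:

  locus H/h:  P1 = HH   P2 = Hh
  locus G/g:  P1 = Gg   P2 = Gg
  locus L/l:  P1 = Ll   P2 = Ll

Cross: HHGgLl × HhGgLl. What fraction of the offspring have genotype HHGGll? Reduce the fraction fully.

HHGgLl gametes: HGL×2, HGl×2, HgL×2, Hgl×2
HhGgLl gametes: HGL×1, HGl×1, HgL×1, Hgl×1, hGL×1, hGl×1, hgL×1, hgl×1
HHGgLl×HhGgLl grid (8·8=64): HHGGLL=2 HHGGLl=4 HHGGll=2 HHGgLL=4 HHGgLl=8 HHGgll=4 HHggLL=2 HHggLl=4 HHggll=2 HhGGLL=2 HhGGLl=4 HhGGll=2 HhGgLL=4 HhGgLl=8 HhGgll=4 HhggLL=2 HhggLl=4 Hhggll=2
HHGGll hits 2/64; gcd=2; 2÷2/64÷2 = 1/32

P(HHGGll) = 1/32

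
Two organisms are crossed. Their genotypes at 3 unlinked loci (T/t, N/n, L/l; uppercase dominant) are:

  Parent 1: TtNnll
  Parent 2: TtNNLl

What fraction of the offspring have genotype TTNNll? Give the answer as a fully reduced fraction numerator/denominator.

TtNnll gametes: TNl×2, Tnl×2, tNl×2, tnl×2
TtNNLl gametes: TNL×2, TNl×2, tNL×2, tNl×2
TtNnll×TtNNLl grid (8·8=64): TTNNLl=4 TTNNll=4 TTNnLl=4 TTNnll=4 TtNNLl=8 TtNNll=8 TtNnLl=8 TtNnll=8 ttNNLl=4 ttNNll=4 ttNnLl=4 ttNnll=4
TTNNll hits 4/64; gcd=4; 4÷4/64÷4 = 1/16

P(TTNNll) = 1/16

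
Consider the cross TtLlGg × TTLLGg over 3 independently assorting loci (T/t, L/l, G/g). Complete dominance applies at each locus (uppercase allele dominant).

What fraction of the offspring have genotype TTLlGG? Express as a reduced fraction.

TtLlGg gametes: TLG×1, TLg×1, TlG×1, Tlg×1, tLG×1, tLg×1, tlG×1, tlg×1
TTLLGg gametes: TLG×4, TLg×4
TtLlGg×TTLLGg grid (8·8=64): TTLLGG=4 TTLLGg=8 TTLLgg=4 TTLlGG=4 TTLlGg=8 TTLlgg=4 TtLLGG=4 TtLLGg=8 TtLLgg=4 TtLlGG=4 TtLlGg=8 TtLlgg=4
TTLlGG hits 4/64; gcd=4; 4÷4/64÷4 = 1/16

P(TTLlGG) = 1/16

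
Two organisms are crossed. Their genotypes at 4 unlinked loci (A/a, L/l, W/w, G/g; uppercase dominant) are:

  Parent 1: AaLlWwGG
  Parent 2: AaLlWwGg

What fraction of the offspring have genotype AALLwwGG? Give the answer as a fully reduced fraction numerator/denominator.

P(AALLwwGG) = 1/128

AaLlWwGG gametes: ALWG×2, ALwG×2, AlWG×2, AlwG×2, aLWG×2, aLwG×2, alWG×2, alwG×2
AaLlWwGg gametes: ALWG×1, ALWg×1, ALwG×1, ALwg×1, AlWG×1, AlWg×1, AlwG×1, Alwg×1, aLWG×1, aLWg×1, aLwG×1, aLwg×1, alWG×1, alWg×1, alwG×1, alwg×1
AaLlWwGG×AaLlWwGg grid (16·16=256): AALLWWGG=2 AALLWWGg=2 AALLWwGG=4 AALLWwGg=4 AALLwwGG=2 AALLwwGg=2 AALlWWGG=4 AALlWWGg=4 AALlWwGG=8 AALlWwGg=8 AALlwwGG=4 AALlwwGg=4 AAllWWGG=2 AAllWWGg=2 AAllWwGG=4 AAllWwGg=4 AAllwwGG=2 AAllwwGg=2 AaLLWWGG=4 AaLLWWGg=4 AaLLWwGG=8 AaLLWwGg=8 AaLLwwGG=4 AaLLwwGg=4 AaLlWWGG=8 AaLlWWGg=8 AaLlWwGG=16 AaLlWwGg=16 AaLlwwGG=8 AaLlwwGg=8 AallWWGG=4 AallWWGg=4 AallWwGG=8 AallWwGg=8 AallwwGG=4 AallwwGg=4 aaLLWWGG=2 aaLLWWGg=2 aaLLWwGG=4 aaLLWwGg=4 aaLLwwGG=2 aaLLwwGg=2 aaLlWWGG=4 aaLlWWGg=4 aaLlWwGG=8 aaLlWwGg=8 aaLlwwGG=4 aaLlwwGg=4 aallWWGG=2 aallWWGg=2 aallWwGG=4 aallWwGg=4 aallwwGG=2 aallwwGg=2
AALLwwGG hits 2/256; gcd=2; 2÷2/256÷2 = 1/128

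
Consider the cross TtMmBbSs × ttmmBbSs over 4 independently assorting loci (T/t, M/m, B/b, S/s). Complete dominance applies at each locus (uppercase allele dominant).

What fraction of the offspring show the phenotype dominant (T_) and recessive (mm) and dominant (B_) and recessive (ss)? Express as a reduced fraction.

TtMmBbSs gametes: TMBS×1, TMBs×1, TMbS×1, TMbs×1, TmBS×1, TmBs×1, TmbS×1, Tmbs×1, tMBS×1, tMBs×1, tMbS×1, tMbs×1, tmBS×1, tmBs×1, tmbS×1, tmbs×1
ttmmBbSs gametes: tmBS×4, tmBs×4, tmbS×4, tmbs×4
TtMmBbSs×ttmmBbSs grid (16·16=256): TtMmBBSS=4 TtMmBBSs=8 TtMmBBss=4 TtMmBbSS=8 TtMmBbSs=16 TtMmBbss=8 TtMmbbSS=4 TtMmbbSs=8 TtMmbbss=4 TtmmBBSS=4 TtmmBBSs=8 TtmmBBss=4 TtmmBbSS=8 TtmmBbSs=16 TtmmBbss=8 TtmmbbSS=4 TtmmbbSs=8 Ttmmbbss=4 ttMmBBSS=4 ttMmBBSs=8 ttMmBBss=4 ttMmBbSS=8 ttMmBbSs=16 ttMmBbss=8 ttMmbbSS=4 ttMmbbSs=8 ttMmbbss=4 ttmmBBSS=4 ttmmBBSs=8 ttmmBBss=4 ttmmBbSS=8 ttmmBbSs=16 ttmmBbss=8 ttmmbbSS=4 ttmmbbSs=8 ttmmbbss=4
T_ mm B_ ss hits 12/256; gcd=4; 12÷4/256÷4 = 3/64

P(T_ mm B_ ss) = 3/64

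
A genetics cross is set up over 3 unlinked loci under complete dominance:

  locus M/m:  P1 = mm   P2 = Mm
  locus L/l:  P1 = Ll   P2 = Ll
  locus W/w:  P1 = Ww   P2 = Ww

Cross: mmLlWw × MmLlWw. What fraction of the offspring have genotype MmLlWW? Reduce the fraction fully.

P(MmLlWW) = 1/16

mmLlWw gametes: mLW×2, mLw×2, mlW×2, mlw×2
MmLlWw gametes: MLW×1, MLw×1, MlW×1, Mlw×1, mLW×1, mLw×1, mlW×1, mlw×1
mmLlWw×MmLlWw grid (8·8=64): MmLLWW=2 MmLLWw=4 MmLLww=2 MmLlWW=4 MmLlWw=8 MmLlww=4 MmllWW=2 MmllWw=4 Mmllww=2 mmLLWW=2 mmLLWw=4 mmLLww=2 mmLlWW=4 mmLlWw=8 mmLlww=4 mmllWW=2 mmllWw=4 mmllww=2
MmLlWW hits 4/64; gcd=4; 4÷4/64÷4 = 1/16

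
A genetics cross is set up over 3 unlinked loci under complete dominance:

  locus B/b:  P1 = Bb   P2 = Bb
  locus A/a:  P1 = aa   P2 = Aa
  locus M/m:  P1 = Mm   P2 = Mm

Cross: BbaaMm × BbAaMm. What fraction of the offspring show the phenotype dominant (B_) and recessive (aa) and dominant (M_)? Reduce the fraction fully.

BbaaMm gametes: BaM×2, Bam×2, baM×2, bam×2
BbAaMm gametes: BAM×1, BAm×1, BaM×1, Bam×1, bAM×1, bAm×1, baM×1, bam×1
BbaaMm×BbAaMm grid (8·8=64): BBAaMM=2 BBAaMm=4 BBAamm=2 BBaaMM=2 BBaaMm=4 BBaamm=2 BbAaMM=4 BbAaMm=8 BbAamm=4 BbaaMM=4 BbaaMm=8 Bbaamm=4 bbAaMM=2 bbAaMm=4 bbAamm=2 bbaaMM=2 bbaaMm=4 bbaamm=2
B_ aa M_ hits 18/64; gcd=2; 18÷2/64÷2 = 9/32

P(B_ aa M_) = 9/32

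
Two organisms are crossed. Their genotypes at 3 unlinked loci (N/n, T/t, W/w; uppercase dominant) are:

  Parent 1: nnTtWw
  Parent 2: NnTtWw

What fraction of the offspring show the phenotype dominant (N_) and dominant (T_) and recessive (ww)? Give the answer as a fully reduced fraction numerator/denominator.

P(N_ T_ ww) = 3/32

nnTtWw gametes: nTW×2, nTw×2, ntW×2, ntw×2
NnTtWw gametes: NTW×1, NTw×1, NtW×1, Ntw×1, nTW×1, nTw×1, ntW×1, ntw×1
nnTtWw×NnTtWw grid (8·8=64): NnTTWW=2 NnTTWw=4 NnTTww=2 NnTtWW=4 NnTtWw=8 NnTtww=4 NnttWW=2 NnttWw=4 Nnttww=2 nnTTWW=2 nnTTWw=4 nnTTww=2 nnTtWW=4 nnTtWw=8 nnTtww=4 nnttWW=2 nnttWw=4 nnttww=2
N_ T_ ww hits 6/64; gcd=2; 6÷2/64÷2 = 3/32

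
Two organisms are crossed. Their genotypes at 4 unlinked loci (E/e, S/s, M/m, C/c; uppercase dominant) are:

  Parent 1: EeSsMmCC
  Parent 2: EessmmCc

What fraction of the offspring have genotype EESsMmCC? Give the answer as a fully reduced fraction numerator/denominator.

P(EESsMmCC) = 1/32

EeSsMmCC gametes: ESMC×2, ESmC×2, EsMC×2, EsmC×2, eSMC×2, eSmC×2, esMC×2, esmC×2
EessmmCc gametes: EsmC×4, Esmc×4, esmC×4, esmc×4
EeSsMmCC×EessmmCc grid (16·16=256): EESsMmCC=8 EESsMmCc=8 EESsmmCC=8 EESsmmCc=8 EEssMmCC=8 EEssMmCc=8 EEssmmCC=8 EEssmmCc=8 EeSsMmCC=16 EeSsMmCc=16 EeSsmmCC=16 EeSsmmCc=16 EessMmCC=16 EessMmCc=16 EessmmCC=16 EessmmCc=16 eeSsMmCC=8 eeSsMmCc=8 eeSsmmCC=8 eeSsmmCc=8 eessMmCC=8 eessMmCc=8 eessmmCC=8 eessmmCc=8
EESsMmCC hits 8/256; gcd=8; 8÷8/256÷8 = 1/32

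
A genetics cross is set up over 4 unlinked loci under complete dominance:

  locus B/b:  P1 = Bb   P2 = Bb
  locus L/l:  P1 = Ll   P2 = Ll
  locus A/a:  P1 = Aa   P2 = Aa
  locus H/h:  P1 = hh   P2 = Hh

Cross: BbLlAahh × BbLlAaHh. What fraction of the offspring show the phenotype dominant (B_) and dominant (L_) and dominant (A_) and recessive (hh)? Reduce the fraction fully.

BbLlAahh gametes: BLAh×2, BLah×2, BlAh×2, Blah×2, bLAh×2, bLah×2, blAh×2, blah×2
BbLlAaHh gametes: BLAH×1, BLAh×1, BLaH×1, BLah×1, BlAH×1, BlAh×1, BlaH×1, Blah×1, bLAH×1, bLAh×1, bLaH×1, bLah×1, blAH×1, blAh×1, blaH×1, blah×1
BbLlAahh×BbLlAaHh grid (16·16=256): BBLLAAHh=2 BBLLAAhh=2 BBLLAaHh=4 BBLLAahh=4 BBLLaaHh=2 BBLLaahh=2 BBLlAAHh=4 BBLlAAhh=4 BBLlAaHh=8 BBLlAahh=8 BBLlaaHh=4 BBLlaahh=4 BBllAAHh=2 BBllAAhh=2 BBllAaHh=4 BBllAahh=4 BBllaaHh=2 BBllaahh=2 BbLLAAHh=4 BbLLAAhh=4 BbLLAaHh=8 BbLLAahh=8 BbLLaaHh=4 BbLLaahh=4 BbLlAAHh=8 BbLlAAhh=8 BbLlAaHh=16 BbLlAahh=16 BbLlaaHh=8 BbLlaahh=8 BbllAAHh=4 BbllAAhh=4 BbllAaHh=8 BbllAahh=8 BbllaaHh=4 Bbllaahh=4 bbLLAAHh=2 bbLLAAhh=2 bbLLAaHh=4 bbLLAahh=4 bbLLaaHh=2 bbLLaahh=2 bbLlAAHh=4 bbLlAAhh=4 bbLlAaHh=8 bbLlAahh=8 bbLlaaHh=4 bbLlaahh=4 bbllAAHh=2 bbllAAhh=2 bbllAaHh=4 bbllAahh=4 bbllaaHh=2 bbllaahh=2
B_ L_ A_ hh hits 54/256; gcd=2; 54÷2/256÷2 = 27/128

P(B_ L_ A_ hh) = 27/128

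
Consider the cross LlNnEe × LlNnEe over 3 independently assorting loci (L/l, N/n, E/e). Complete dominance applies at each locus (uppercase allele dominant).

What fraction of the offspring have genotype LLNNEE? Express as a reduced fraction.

P(LLNNEE) = 1/64

LlNnEe gametes: LNE×1, LNe×1, LnE×1, Lne×1, lNE×1, lNe×1, lnE×1, lne×1
LlNnEe gametes: LNE×1, LNe×1, LnE×1, Lne×1, lNE×1, lNe×1, lnE×1, lne×1
LlNnEe×LlNnEe grid (8·8=64): LLNNEE=1 LLNNEe=2 LLNNee=1 LLNnEE=2 LLNnEe=4 LLNnee=2 LLnnEE=1 LLnnEe=2 LLnnee=1 LlNNEE=2 LlNNEe=4 LlNNee=2 LlNnEE=4 LlNnEe=8 LlNnee=4 LlnnEE=2 LlnnEe=4 Llnnee=2 llNNEE=1 llNNEe=2 llNNee=1 llNnEE=2 llNnEe=4 llNnee=2 llnnEE=1 llnnEe=2 llnnee=1
LLNNEE hits 1/64; gcd=1; 1÷1/64÷1 = 1/64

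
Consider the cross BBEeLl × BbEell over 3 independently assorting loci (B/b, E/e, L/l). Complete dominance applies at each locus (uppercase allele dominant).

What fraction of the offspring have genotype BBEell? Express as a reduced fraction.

BBEeLl gametes: BEL×2, BEl×2, BeL×2, Bel×2
BbEell gametes: BEl×2, Bel×2, bEl×2, bel×2
BBEeLl×BbEell grid (8·8=64): BBEELl=4 BBEEll=4 BBEeLl=8 BBEell=8 BBeeLl=4 BBeell=4 BbEELl=4 BbEEll=4 BbEeLl=8 BbEell=8 BbeeLl=4 Bbeell=4
BBEell hits 8/64; gcd=8; 8÷8/64÷8 = 1/8

P(BBEell) = 1/8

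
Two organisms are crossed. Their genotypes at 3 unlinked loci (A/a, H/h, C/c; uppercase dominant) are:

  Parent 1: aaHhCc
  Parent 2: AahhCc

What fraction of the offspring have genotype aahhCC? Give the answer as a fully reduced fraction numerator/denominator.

aaHhCc gametes: aHC×2, aHc×2, ahC×2, ahc×2
AahhCc gametes: AhC×2, Ahc×2, ahC×2, ahc×2
aaHhCc×AahhCc grid (8·8=64): AaHhCC=4 AaHhCc=8 AaHhcc=4 AahhCC=4 AahhCc=8 Aahhcc=4 aaHhCC=4 aaHhCc=8 aaHhcc=4 aahhCC=4 aahhCc=8 aahhcc=4
aahhCC hits 4/64; gcd=4; 4÷4/64÷4 = 1/16

P(aahhCC) = 1/16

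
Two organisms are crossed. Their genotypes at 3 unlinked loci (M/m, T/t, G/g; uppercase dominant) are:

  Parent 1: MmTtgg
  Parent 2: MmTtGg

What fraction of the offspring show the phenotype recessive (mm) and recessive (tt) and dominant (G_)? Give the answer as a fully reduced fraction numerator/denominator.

P(mm tt G_) = 1/32

MmTtgg gametes: MTg×2, Mtg×2, mTg×2, mtg×2
MmTtGg gametes: MTG×1, MTg×1, MtG×1, Mtg×1, mTG×1, mTg×1, mtG×1, mtg×1
MmTtgg×MmTtGg grid (8·8=64): MMTTGg=2 MMTTgg=2 MMTtGg=4 MMTtgg=4 MMttGg=2 MMttgg=2 MmTTGg=4 MmTTgg=4 MmTtGg=8 MmTtgg=8 MmttGg=4 Mmttgg=4 mmTTGg=2 mmTTgg=2 mmTtGg=4 mmTtgg=4 mmttGg=2 mmttgg=2
mm tt G_ hits 2/64; gcd=2; 2÷2/64÷2 = 1/32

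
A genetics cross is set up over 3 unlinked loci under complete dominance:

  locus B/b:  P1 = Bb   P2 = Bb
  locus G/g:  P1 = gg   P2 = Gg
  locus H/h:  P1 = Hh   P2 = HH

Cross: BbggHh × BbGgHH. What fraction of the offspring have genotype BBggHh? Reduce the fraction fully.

P(BBggHh) = 1/16

BbggHh gametes: BgH×2, Bgh×2, bgH×2, bgh×2
BbGgHH gametes: BGH×2, BgH×2, bGH×2, bgH×2
BbggHh×BbGgHH grid (8·8=64): BBGgHH=4 BBGgHh=4 BBggHH=4 BBggHh=4 BbGgHH=8 BbGgHh=8 BbggHH=8 BbggHh=8 bbGgHH=4 bbGgHh=4 bbggHH=4 bbggHh=4
BBggHh hits 4/64; gcd=4; 4÷4/64÷4 = 1/16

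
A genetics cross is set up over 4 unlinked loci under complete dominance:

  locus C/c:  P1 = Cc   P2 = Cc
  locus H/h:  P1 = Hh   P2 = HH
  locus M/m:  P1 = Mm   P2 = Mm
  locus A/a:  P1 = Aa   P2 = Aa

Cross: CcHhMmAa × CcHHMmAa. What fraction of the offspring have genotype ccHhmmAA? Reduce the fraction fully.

CcHhMmAa gametes: CHMA×1, CHMa×1, CHmA×1, CHma×1, ChMA×1, ChMa×1, ChmA×1, Chma×1, cHMA×1, cHMa×1, cHmA×1, cHma×1, chMA×1, chMa×1, chmA×1, chma×1
CcHHMmAa gametes: CHMA×2, CHMa×2, CHmA×2, CHma×2, cHMA×2, cHMa×2, cHmA×2, cHma×2
CcHhMmAa×CcHHMmAa grid (16·16=256): CCHHMMAA=2 CCHHMMAa=4 CCHHMMaa=2 CCHHMmAA=4 CCHHMmAa=8 CCHHMmaa=4 CCHHmmAA=2 CCHHmmAa=4 CCHHmmaa=2 CCHhMMAA=2 CCHhMMAa=4 CCHhMMaa=2 CCHhMmAA=4 CCHhMmAa=8 CCHhMmaa=4 CCHhmmAA=2 CCHhmmAa=4 CCHhmmaa=2 CcHHMMAA=4 CcHHMMAa=8 CcHHMMaa=4 CcHHMmAA=8 CcHHMmAa=16 CcHHMmaa=8 CcHHmmAA=4 CcHHmmAa=8 CcHHmmaa=4 CcHhMMAA=4 CcHhMMAa=8 CcHhMMaa=4 CcHhMmAA=8 CcHhMmAa=16 CcHhMmaa=8 CcHhmmAA=4 CcHhmmAa=8 CcHhmmaa=4 ccHHMMAA=2 ccHHMMAa=4 ccHHMMaa=2 ccHHMmAA=4 ccHHMmAa=8 ccHHMmaa=4 ccHHmmAA=2 ccHHmmAa=4 ccHHmmaa=2 ccHhMMAA=2 ccHhMMAa=4 ccHhMMaa=2 ccHhMmAA=4 ccHhMmAa=8 ccHhMmaa=4 ccHhmmAA=2 ccHhmmAa=4 ccHhmmaa=2
ccHhmmAA hits 2/256; gcd=2; 2÷2/256÷2 = 1/128

P(ccHhmmAA) = 1/128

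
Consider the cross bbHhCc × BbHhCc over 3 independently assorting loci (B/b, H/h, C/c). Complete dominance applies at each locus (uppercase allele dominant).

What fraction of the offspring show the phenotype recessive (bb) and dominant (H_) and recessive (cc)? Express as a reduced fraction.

bbHhCc gametes: bHC×2, bHc×2, bhC×2, bhc×2
BbHhCc gametes: BHC×1, BHc×1, BhC×1, Bhc×1, bHC×1, bHc×1, bhC×1, bhc×1
bbHhCc×BbHhCc grid (8·8=64): BbHHCC=2 BbHHCc=4 BbHHcc=2 BbHhCC=4 BbHhCc=8 BbHhcc=4 BbhhCC=2 BbhhCc=4 Bbhhcc=2 bbHHCC=2 bbHHCc=4 bbHHcc=2 bbHhCC=4 bbHhCc=8 bbHhcc=4 bbhhCC=2 bbhhCc=4 bbhhcc=2
bb H_ cc hits 6/64; gcd=2; 6÷2/64÷2 = 3/32

P(bb H_ cc) = 3/32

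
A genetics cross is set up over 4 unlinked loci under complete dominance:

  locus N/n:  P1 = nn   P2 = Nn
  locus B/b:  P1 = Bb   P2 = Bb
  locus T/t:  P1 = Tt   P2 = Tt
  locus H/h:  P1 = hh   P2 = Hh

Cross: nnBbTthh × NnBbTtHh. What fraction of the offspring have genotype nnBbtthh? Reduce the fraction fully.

P(nnBbtthh) = 1/32

nnBbTthh gametes: nBTh×4, nBth×4, nbTh×4, nbth×4
NnBbTtHh gametes: NBTH×1, NBTh×1, NBtH×1, NBth×1, NbTH×1, NbTh×1, NbtH×1, Nbth×1, nBTH×1, nBTh×1, nBtH×1, nBth×1, nbTH×1, nbTh×1, nbtH×1, nbth×1
nnBbTthh×NnBbTtHh grid (16·16=256): NnBBTTHh=4 NnBBTThh=4 NnBBTtHh=8 NnBBTthh=8 NnBBttHh=4 NnBBtthh=4 NnBbTTHh=8 NnBbTThh=8 NnBbTtHh=16 NnBbTthh=16 NnBbttHh=8 NnBbtthh=8 NnbbTTHh=4 NnbbTThh=4 NnbbTtHh=8 NnbbTthh=8 NnbbttHh=4 Nnbbtthh=4 nnBBTTHh=4 nnBBTThh=4 nnBBTtHh=8 nnBBTthh=8 nnBBttHh=4 nnBBtthh=4 nnBbTTHh=8 nnBbTThh=8 nnBbTtHh=16 nnBbTthh=16 nnBbttHh=8 nnBbtthh=8 nnbbTTHh=4 nnbbTThh=4 nnbbTtHh=8 nnbbTthh=8 nnbbttHh=4 nnbbtthh=4
nnBbtthh hits 8/256; gcd=8; 8÷8/256÷8 = 1/32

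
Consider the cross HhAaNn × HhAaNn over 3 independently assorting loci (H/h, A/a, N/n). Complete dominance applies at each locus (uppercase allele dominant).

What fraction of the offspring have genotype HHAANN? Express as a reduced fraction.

P(HHAANN) = 1/64

HhAaNn gametes: HAN×1, HAn×1, HaN×1, Han×1, hAN×1, hAn×1, haN×1, han×1
HhAaNn gametes: HAN×1, HAn×1, HaN×1, Han×1, hAN×1, hAn×1, haN×1, han×1
HhAaNn×HhAaNn grid (8·8=64): HHAANN=1 HHAANn=2 HHAAnn=1 HHAaNN=2 HHAaNn=4 HHAann=2 HHaaNN=1 HHaaNn=2 HHaann=1 HhAANN=2 HhAANn=4 HhAAnn=2 HhAaNN=4 HhAaNn=8 HhAann=4 HhaaNN=2 HhaaNn=4 Hhaann=2 hhAANN=1 hhAANn=2 hhAAnn=1 hhAaNN=2 hhAaNn=4 hhAann=2 hhaaNN=1 hhaaNn=2 hhaann=1
HHAANN hits 1/64; gcd=1; 1÷1/64÷1 = 1/64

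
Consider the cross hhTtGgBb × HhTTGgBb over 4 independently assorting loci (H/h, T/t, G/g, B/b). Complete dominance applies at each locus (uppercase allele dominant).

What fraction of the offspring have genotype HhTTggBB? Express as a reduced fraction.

P(HhTTggBB) = 1/64

hhTtGgBb gametes: hTGB×2, hTGb×2, hTgB×2, hTgb×2, htGB×2, htGb×2, htgB×2, htgb×2
HhTTGgBb gametes: HTGB×2, HTGb×2, HTgB×2, HTgb×2, hTGB×2, hTGb×2, hTgB×2, hTgb×2
hhTtGgBb×HhTTGgBb grid (16·16=256): HhTTGGBB=4 HhTTGGBb=8 HhTTGGbb=4 HhTTGgBB=8 HhTTGgBb=16 HhTTGgbb=8 HhTTggBB=4 HhTTggBb=8 HhTTggbb=4 HhTtGGBB=4 HhTtGGBb=8 HhTtGGbb=4 HhTtGgBB=8 HhTtGgBb=16 HhTtGgbb=8 HhTtggBB=4 HhTtggBb=8 HhTtggbb=4 hhTTGGBB=4 hhTTGGBb=8 hhTTGGbb=4 hhTTGgBB=8 hhTTGgBb=16 hhTTGgbb=8 hhTTggBB=4 hhTTggBb=8 hhTTggbb=4 hhTtGGBB=4 hhTtGGBb=8 hhTtGGbb=4 hhTtGgBB=8 hhTtGgBb=16 hhTtGgbb=8 hhTtggBB=4 hhTtggBb=8 hhTtggbb=4
HhTTggBB hits 4/256; gcd=4; 4÷4/256÷4 = 1/64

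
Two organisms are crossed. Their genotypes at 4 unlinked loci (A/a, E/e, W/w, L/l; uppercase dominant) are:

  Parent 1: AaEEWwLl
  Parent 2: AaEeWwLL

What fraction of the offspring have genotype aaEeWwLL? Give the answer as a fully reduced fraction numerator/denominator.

P(aaEeWwLL) = 1/32

AaEEWwLl gametes: AEWL×2, AEWl×2, AEwL×2, AEwl×2, aEWL×2, aEWl×2, aEwL×2, aEwl×2
AaEeWwLL gametes: AEWL×2, AEwL×2, AeWL×2, AewL×2, aEWL×2, aEwL×2, aeWL×2, aewL×2
AaEEWwLl×AaEeWwLL grid (16·16=256): AAEEWWLL=4 AAEEWWLl=4 AAEEWwLL=8 AAEEWwLl=8 AAEEwwLL=4 AAEEwwLl=4 AAEeWWLL=4 AAEeWWLl=4 AAEeWwLL=8 AAEeWwLl=8 AAEewwLL=4 AAEewwLl=4 AaEEWWLL=8 AaEEWWLl=8 AaEEWwLL=16 AaEEWwLl=16 AaEEwwLL=8 AaEEwwLl=8 AaEeWWLL=8 AaEeWWLl=8 AaEeWwLL=16 AaEeWwLl=16 AaEewwLL=8 AaEewwLl=8 aaEEWWLL=4 aaEEWWLl=4 aaEEWwLL=8 aaEEWwLl=8 aaEEwwLL=4 aaEEwwLl=4 aaEeWWLL=4 aaEeWWLl=4 aaEeWwLL=8 aaEeWwLl=8 aaEewwLL=4 aaEewwLl=4
aaEeWwLL hits 8/256; gcd=8; 8÷8/256÷8 = 1/32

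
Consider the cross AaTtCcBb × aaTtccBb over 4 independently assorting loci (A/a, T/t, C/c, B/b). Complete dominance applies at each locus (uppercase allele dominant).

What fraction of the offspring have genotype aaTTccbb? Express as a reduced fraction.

P(aaTTccbb) = 1/64

AaTtCcBb gametes: ATCB×1, ATCb×1, ATcB×1, ATcb×1, AtCB×1, AtCb×1, AtcB×1, Atcb×1, aTCB×1, aTCb×1, aTcB×1, aTcb×1, atCB×1, atCb×1, atcB×1, atcb×1
aaTtccBb gametes: aTcB×4, aTcb×4, atcB×4, atcb×4
AaTtCcBb×aaTtccBb grid (16·16=256): AaTTCcBB=4 AaTTCcBb=8 AaTTCcbb=4 AaTTccBB=4 AaTTccBb=8 AaTTccbb=4 AaTtCcBB=8 AaTtCcBb=16 AaTtCcbb=8 AaTtccBB=8 AaTtccBb=16 AaTtccbb=8 AattCcBB=4 AattCcBb=8 AattCcbb=4 AattccBB=4 AattccBb=8 Aattccbb=4 aaTTCcBB=4 aaTTCcBb=8 aaTTCcbb=4 aaTTccBB=4 aaTTccBb=8 aaTTccbb=4 aaTtCcBB=8 aaTtCcBb=16 aaTtCcbb=8 aaTtccBB=8 aaTtccBb=16 aaTtccbb=8 aattCcBB=4 aattCcBb=8 aattCcbb=4 aattccBB=4 aattccBb=8 aattccbb=4
aaTTccbb hits 4/256; gcd=4; 4÷4/256÷4 = 1/64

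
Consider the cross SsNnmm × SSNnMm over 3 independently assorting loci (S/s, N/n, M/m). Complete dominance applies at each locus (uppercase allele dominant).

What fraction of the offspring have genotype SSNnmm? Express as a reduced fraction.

P(SSNnmm) = 1/8

SsNnmm gametes: SNm×2, Snm×2, sNm×2, snm×2
SSNnMm gametes: SNM×2, SNm×2, SnM×2, Snm×2
SsNnmm×SSNnMm grid (8·8=64): SSNNMm=4 SSNNmm=4 SSNnMm=8 SSNnmm=8 SSnnMm=4 SSnnmm=4 SsNNMm=4 SsNNmm=4 SsNnMm=8 SsNnmm=8 SsnnMm=4 Ssnnmm=4
SSNnmm hits 8/64; gcd=8; 8÷8/64÷8 = 1/8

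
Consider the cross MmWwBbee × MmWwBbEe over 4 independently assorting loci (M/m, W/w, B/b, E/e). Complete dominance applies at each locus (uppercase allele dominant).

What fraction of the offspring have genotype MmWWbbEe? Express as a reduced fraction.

MmWwBbee gametes: MWBe×2, MWbe×2, MwBe×2, Mwbe×2, mWBe×2, mWbe×2, mwBe×2, mwbe×2
MmWwBbEe gametes: MWBE×1, MWBe×1, MWbE×1, MWbe×1, MwBE×1, MwBe×1, MwbE×1, Mwbe×1, mWBE×1, mWBe×1, mWbE×1, mWbe×1, mwBE×1, mwBe×1, mwbE×1, mwbe×1
MmWwBbee×MmWwBbEe grid (16·16=256): MMWWBBEe=2 MMWWBBee=2 MMWWBbEe=4 MMWWBbee=4 MMWWbbEe=2 MMWWbbee=2 MMWwBBEe=4 MMWwBBee=4 MMWwBbEe=8 MMWwBbee=8 MMWwbbEe=4 MMWwbbee=4 MMwwBBEe=2 MMwwBBee=2 MMwwBbEe=4 MMwwBbee=4 MMwwbbEe=2 MMwwbbee=2 MmWWBBEe=4 MmWWBBee=4 MmWWBbEe=8 MmWWBbee=8 MmWWbbEe=4 MmWWbbee=4 MmWwBBEe=8 MmWwBBee=8 MmWwBbEe=16 MmWwBbee=16 MmWwbbEe=8 MmWwbbee=8 MmwwBBEe=4 MmwwBBee=4 MmwwBbEe=8 MmwwBbee=8 MmwwbbEe=4 Mmwwbbee=4 mmWWBBEe=2 mmWWBBee=2 mmWWBbEe=4 mmWWBbee=4 mmWWbbEe=2 mmWWbbee=2 mmWwBBEe=4 mmWwBBee=4 mmWwBbEe=8 mmWwBbee=8 mmWwbbEe=4 mmWwbbee=4 mmwwBBEe=2 mmwwBBee=2 mmwwBbEe=4 mmwwBbee=4 mmwwbbEe=2 mmwwbbee=2
MmWWbbEe hits 4/256; gcd=4; 4÷4/256÷4 = 1/64

P(MmWWbbEe) = 1/64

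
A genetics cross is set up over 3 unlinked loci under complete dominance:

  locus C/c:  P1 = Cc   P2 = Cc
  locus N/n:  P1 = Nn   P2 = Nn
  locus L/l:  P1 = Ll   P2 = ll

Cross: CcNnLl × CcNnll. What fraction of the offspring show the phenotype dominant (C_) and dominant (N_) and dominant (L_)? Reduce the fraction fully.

P(C_ N_ L_) = 9/32

CcNnLl gametes: CNL×1, CNl×1, CnL×1, Cnl×1, cNL×1, cNl×1, cnL×1, cnl×1
CcNnll gametes: CNl×2, Cnl×2, cNl×2, cnl×2
CcNnLl×CcNnll grid (8·8=64): CCNNLl=2 CCNNll=2 CCNnLl=4 CCNnll=4 CCnnLl=2 CCnnll=2 CcNNLl=4 CcNNll=4 CcNnLl=8 CcNnll=8 CcnnLl=4 Ccnnll=4 ccNNLl=2 ccNNll=2 ccNnLl=4 ccNnll=4 ccnnLl=2 ccnnll=2
C_ N_ L_ hits 18/64; gcd=2; 18÷2/64÷2 = 9/32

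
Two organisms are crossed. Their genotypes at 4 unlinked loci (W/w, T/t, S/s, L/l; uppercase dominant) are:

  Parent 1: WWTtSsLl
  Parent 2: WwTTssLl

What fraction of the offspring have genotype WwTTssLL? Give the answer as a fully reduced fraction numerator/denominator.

P(WwTTssLL) = 1/32

WWTtSsLl gametes: WTSL×2, WTSl×2, WTsL×2, WTsl×2, WtSL×2, WtSl×2, WtsL×2, Wtsl×2
WwTTssLl gametes: WTsL×4, WTsl×4, wTsL×4, wTsl×4
WWTtSsLl×WwTTssLl grid (16·16=256): WWTTSsLL=8 WWTTSsLl=16 WWTTSsll=8 WWTTssLL=8 WWTTssLl=16 WWTTssll=8 WWTtSsLL=8 WWTtSsLl=16 WWTtSsll=8 WWTtssLL=8 WWTtssLl=16 WWTtssll=8 WwTTSsLL=8 WwTTSsLl=16 WwTTSsll=8 WwTTssLL=8 WwTTssLl=16 WwTTssll=8 WwTtSsLL=8 WwTtSsLl=16 WwTtSsll=8 WwTtssLL=8 WwTtssLl=16 WwTtssll=8
WwTTssLL hits 8/256; gcd=8; 8÷8/256÷8 = 1/32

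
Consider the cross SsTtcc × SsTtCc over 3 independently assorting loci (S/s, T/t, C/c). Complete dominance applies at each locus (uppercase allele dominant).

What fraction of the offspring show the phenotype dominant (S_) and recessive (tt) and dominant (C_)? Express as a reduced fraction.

SsTtcc gametes: STc×2, Stc×2, sTc×2, stc×2
SsTtCc gametes: STC×1, STc×1, StC×1, Stc×1, sTC×1, sTc×1, stC×1, stc×1
SsTtcc×SsTtCc grid (8·8=64): SSTTCc=2 SSTTcc=2 SSTtCc=4 SSTtcc=4 SSttCc=2 SSttcc=2 SsTTCc=4 SsTTcc=4 SsTtCc=8 SsTtcc=8 SsttCc=4 Ssttcc=4 ssTTCc=2 ssTTcc=2 ssTtCc=4 ssTtcc=4 ssttCc=2 ssttcc=2
S_ tt C_ hits 6/64; gcd=2; 6÷2/64÷2 = 3/32

P(S_ tt C_) = 3/32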